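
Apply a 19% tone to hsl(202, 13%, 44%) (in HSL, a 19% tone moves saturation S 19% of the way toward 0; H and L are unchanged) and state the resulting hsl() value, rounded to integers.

S moves 19% from 13 toward 0: 13 − 2.47 = 10.53 → 11.
H and L are unchanged.

hsl(202, 11%, 44%)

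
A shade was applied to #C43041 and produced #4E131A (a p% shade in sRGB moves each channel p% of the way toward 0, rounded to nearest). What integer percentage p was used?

#C43041 is rgb(196, 48, 65); #4E131A is rgb(78, 19, 26).
On the R channel (widest range): 78 ≈ 196 + (p/100)(0 − 196), so p ≈ 100×(78 − 196)/(0 − 196) = -11800/-196 = 60.20.
p = 60 reproduces all three channels after rounding.

60%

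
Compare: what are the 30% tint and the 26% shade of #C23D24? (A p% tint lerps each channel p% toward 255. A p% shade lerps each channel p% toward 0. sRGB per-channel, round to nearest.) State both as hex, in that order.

#C23D24 is rgb(194, 61, 36).
30% tint:
  R: 194 + 18.3 = 212.3 → 212
  G: 61 + 0.3×(255−61) = 61 + 58.2 = 119.2 → 119
  B: 36 + 0.3×(255−36) = 36 + 65.7 = 101.7 → 102
  → #D47766
26% shade:
  R: 194 + 0.26×(0−194) = 194 − 50.44 = 143.56 → 144
  G: 61 + 0.26×(0−61) = 61 − 15.86 = 45.14 → 45
  B: 36 + 0.26×(0−36) = 36 − 9.36 = 26.64 → 27
  → #902D1B

#D47766, #902D1B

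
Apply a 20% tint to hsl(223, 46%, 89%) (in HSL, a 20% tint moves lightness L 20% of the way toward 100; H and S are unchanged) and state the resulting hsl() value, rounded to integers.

L moves 20% from 89 toward 100: 89 + 2.2 = 91.2 → 91.
H and S are unchanged.

hsl(223, 46%, 91%)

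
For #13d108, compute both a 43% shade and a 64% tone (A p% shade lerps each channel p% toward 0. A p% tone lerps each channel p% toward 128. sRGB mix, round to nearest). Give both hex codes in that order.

#0b7705, #599d55

#13d108 is rgb(19, 209, 8).
43% shade:
  R: 19 − 8.17 = 10.83 → 11
  G: 209 − 89.87 = 119.13 → 119
  B: 8 + 0.43×(0−8) = 8 − 3.44 = 4.56 → 5
  → #0b7705
64% tone:
  R: 19 + 69.76 = 88.76 → 89
  G: 209 + 0.64×(128−209) = 209 − 51.84 = 157.16 → 157
  B: 8 + 0.64×(128−8) = 8 + 76.8 = 84.8 → 85
  → #599d55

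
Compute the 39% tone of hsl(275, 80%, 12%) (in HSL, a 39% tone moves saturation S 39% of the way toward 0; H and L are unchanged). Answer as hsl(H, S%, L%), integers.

S moves 39% from 80 toward 0: 80 − 31.2 = 48.8 → 49.
H and L are unchanged.

hsl(275, 49%, 12%)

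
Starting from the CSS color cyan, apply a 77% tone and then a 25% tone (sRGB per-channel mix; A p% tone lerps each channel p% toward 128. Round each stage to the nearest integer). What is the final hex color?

CSS cyan is rgb(0, 255, 255).
Lerp each channel 77% toward 128:
  R: 0 + 0.77×(128−0) = 0 + 98.56 = 98.56 → 99
  G: 255 − 97.79 = 157.21 → 157
  B: 255 + 0.77×(128−255) = 255 − 97.79 = 157.21 → 157
After the tone: rgb(99, 157, 157) = #639d9d.
A 25% tone moves each channel 25% toward 128:
  R: 99 + 0.25×(128−99) = 99 + 7.25 = 106.25 → 106
  G: 157 + 0.25×(128−157) = 157 − 7.25 = 149.75 → 150
  B: 157 + 0.25×(128−157) = 157 − 7.25 = 149.75 → 150
rgb(106, 150, 150) = #6a9696.

#6a9696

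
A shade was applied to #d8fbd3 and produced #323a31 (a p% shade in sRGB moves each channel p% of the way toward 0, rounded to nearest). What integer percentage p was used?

77%

#d8fbd3 is rgb(216, 251, 211); #323a31 is rgb(50, 58, 49).
On the G channel (widest range): 58 ≈ 251 + (p/100)(0 − 251), so p ≈ 100×(58 − 251)/(0 − 251) = -19300/-251 = 76.89.
p = 77 reproduces all three channels after rounding.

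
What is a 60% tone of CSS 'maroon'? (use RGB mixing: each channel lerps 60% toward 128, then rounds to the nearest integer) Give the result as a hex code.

CSS maroon is rgb(128, 0, 0).
A 60% tone moves each channel 60% toward 128:
  R: 128 + 0 = 128 → 128
  G: 0 + 76.8 = 76.8 → 77
  B: 0 + 76.8 = 76.8 → 77
rgb(128, 77, 77) = #804d4d.

#804d4d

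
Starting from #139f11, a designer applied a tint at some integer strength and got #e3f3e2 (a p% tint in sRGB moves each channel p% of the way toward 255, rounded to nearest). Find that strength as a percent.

#139f11 is rgb(19, 159, 17); #e3f3e2 is rgb(227, 243, 226).
On the B channel (widest range): 226 ≈ 17 + (p/100)(255 − 17), so p ≈ 100×(226 − 17)/(255 − 17) = 20900/238 = 87.82.
p = 88 reproduces all three channels after rounding.

88%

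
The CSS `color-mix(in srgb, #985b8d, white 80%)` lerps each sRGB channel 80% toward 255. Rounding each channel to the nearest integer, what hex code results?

#985b8d is rgb(152, 91, 141).
Lerp each channel 80% toward 255:
  R: 152 + 0.8×(255−152) = 152 + 82.4 = 234.4 → 234
  G: 91 + 0.8×(255−91) = 91 + 131.2 = 222.2 → 222
  B: 141 + 0.8×(255−141) = 141 + 91.2 = 232.2 → 232
rgb(234, 222, 232) = #eadee8.

#eadee8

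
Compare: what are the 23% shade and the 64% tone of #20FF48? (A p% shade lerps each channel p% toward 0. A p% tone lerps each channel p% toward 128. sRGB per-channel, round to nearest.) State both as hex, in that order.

#20FF48 is rgb(32, 255, 72).
23% shade:
  R: 32 − 7.36 = 24.64 → 25
  G: 255 + 0.23×(0−255) = 255 − 58.65 = 196.35 → 196
  B: 72 + 0.23×(0−72) = 72 − 16.56 = 55.44 → 55
  → #19C437
64% tone:
  R: 32 + 61.44 = 93.44 → 93
  G: 255 − 81.28 = 173.72 → 174
  B: 72 + 35.84 = 107.84 → 108
  → #5DAE6C

#19C437, #5DAE6C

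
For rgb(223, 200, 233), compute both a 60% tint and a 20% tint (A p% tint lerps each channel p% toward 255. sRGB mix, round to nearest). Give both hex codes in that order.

#f2e9f6, #e5d3ed

60% tint:
  R: 223 + 0.6×(255−223) = 223 + 19.2 = 242.2 → 242
  G: 200 + 0.6×(255−200) = 200 + 33 = 233 → 233
  B: 233 + 13.2 = 246.2 → 246
  → #f2e9f6
20% tint:
  R: 223 + 0.2×(255−223) = 223 + 6.4 = 229.4 → 229
  G: 200 + 11 = 211 → 211
  B: 233 + 4.4 = 237.4 → 237
  → #e5d3ed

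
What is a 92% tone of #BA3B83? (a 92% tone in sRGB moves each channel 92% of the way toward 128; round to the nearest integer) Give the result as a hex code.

#BA3B83 is rgb(186, 59, 131).
Per channel, c → c + 0.92(128 − c):
  R: 186 + 0.92×(128−186) = 186 − 53.36 = 132.64 → 133
  G: 59 + 63.48 = 122.48 → 122
  B: 131 − 2.76 = 128.24 → 128
rgb(133, 122, 128) = #857A80.

#857A80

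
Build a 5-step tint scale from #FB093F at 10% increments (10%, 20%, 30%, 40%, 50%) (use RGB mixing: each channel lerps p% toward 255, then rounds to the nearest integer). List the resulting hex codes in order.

#FB2252, #FC3A65, #FC5379, #FD6B8C, #FD849F

#FB093F is rgb(251, 9, 63).
10%: (251→251, 9 + 24.6 = 33.6→34, 63 + 19.2 = 82.2→82) → #FB2252
20%: (251 + 0.8 = 251.8→252, 9 + 49.2 = 58.2→58, 63 + 38.4 = 101.4→101) → #FC3A65
30%: (251 + 1.2 = 252.2→252, 9 + 73.8 = 82.8→83, 63 + 57.6 = 120.6→121) → #FC5379
40%: (251 + 1.6 = 252.6→253, 9 + 98.4 = 107.4→107, 63 + 76.8 = 139.8→140) → #FD6B8C
50%: (251 + 2 = 253→253, 9 + 123 = 132→132, 63 + 96 = 159→159) → #FD849F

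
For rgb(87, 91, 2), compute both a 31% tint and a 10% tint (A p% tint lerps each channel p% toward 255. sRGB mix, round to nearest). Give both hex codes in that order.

#8b8e50, #686b1b

31% tint:
  R: 87 + 0.31×(255−87) = 87 + 52.08 = 139.08 → 139
  G: 91 + 0.31×(255−91) = 91 + 50.84 = 141.84 → 142
  B: 2 + 0.31×(255−2) = 2 + 78.43 = 80.43 → 80
  → #8b8e50
10% tint:
  R: 87 + 0.1×(255−87) = 87 + 16.8 = 103.8 → 104
  G: 91 + 0.1×(255−91) = 91 + 16.4 = 107.4 → 107
  B: 2 + 25.3 = 27.3 → 27
  → #686b1b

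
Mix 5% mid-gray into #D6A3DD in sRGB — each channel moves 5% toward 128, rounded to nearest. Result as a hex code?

#D2A1D8

#D6A3DD is rgb(214, 163, 221).
A 5% tone moves each channel 5% toward 128:
  R: 214 − 4.3 = 209.7 → 210
  G: 163 − 1.75 = 161.25 → 161
  B: 221 − 4.65 = 216.35 → 216
rgb(210, 161, 216) = #D2A1D8.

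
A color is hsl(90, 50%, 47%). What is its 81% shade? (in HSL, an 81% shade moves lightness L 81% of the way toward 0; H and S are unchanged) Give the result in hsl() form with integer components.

L moves 81% from 47 toward 0: 47 − 38.07 = 8.93 → 9.
H and S are unchanged.

hsl(90, 50%, 9%)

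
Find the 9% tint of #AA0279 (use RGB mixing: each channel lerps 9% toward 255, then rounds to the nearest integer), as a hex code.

#B21985

#AA0279 is rgb(170, 2, 121).
Per channel, c → c + 0.09(255 − c):
  R: 170 + 7.65 = 177.65 → 178
  G: 2 + 22.77 = 24.77 → 25
  B: 121 + 0.09×(255−121) = 121 + 12.06 = 133.06 → 133
rgb(178, 25, 133) = #B21985.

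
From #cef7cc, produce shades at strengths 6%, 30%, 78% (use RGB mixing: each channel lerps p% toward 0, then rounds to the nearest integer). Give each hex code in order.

#cef7cc is rgb(206, 247, 204).
6%: (206 − 12.36 = 193.64→194, 247 − 14.82 = 232.18→232, 204 − 12.24 = 191.76→192) → #c2e8c0
30%: (206 − 61.8 = 144.2→144, 247 − 74.1 = 172.9→173, 204 − 61.2 = 142.8→143) → #90ad8f
78%: (206 − 160.68 = 45.32→45, 247 − 192.66 = 54.34→54, 204 − 159.12 = 44.88→45) → #2d362d

#c2e8c0, #90ad8f, #2d362d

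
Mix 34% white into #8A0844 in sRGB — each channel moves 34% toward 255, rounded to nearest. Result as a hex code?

#8A0844 is rgb(138, 8, 68).
Lerp each channel 34% toward 255:
  R: 138 + 39.78 = 177.78 → 178
  G: 8 + 0.34×(255−8) = 8 + 83.98 = 91.98 → 92
  B: 68 + 0.34×(255−68) = 68 + 63.58 = 131.58 → 132
rgb(178, 92, 132) = #B25C84.

#B25C84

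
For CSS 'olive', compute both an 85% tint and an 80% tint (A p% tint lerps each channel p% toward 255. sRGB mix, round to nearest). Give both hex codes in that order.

CSS olive is rgb(128, 128, 0).
85% tint:
  R: 128 + 0.85×(255−128) = 128 + 107.95 = 235.95 → 236
  G: 128 + 0.85×(255−128) = 128 + 107.95 = 235.95 → 236
  B: 0 + 216.75 = 216.75 → 217
  → #ECECD9
80% tint:
  R: 128 + 101.6 = 229.6 → 230
  G: 128 + 0.8×(255−128) = 128 + 101.6 = 229.6 → 230
  B: 0 + 0.8×(255−0) = 0 + 204 = 204 → 204
  → #E6E6CC

#ECECD9, #E6E6CC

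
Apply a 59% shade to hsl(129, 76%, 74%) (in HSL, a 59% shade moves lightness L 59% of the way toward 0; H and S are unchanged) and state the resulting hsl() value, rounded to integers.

hsl(129, 76%, 30%)

L moves 59% from 74 toward 0: 74 − 43.66 = 30.34 → 30.
H and S are unchanged.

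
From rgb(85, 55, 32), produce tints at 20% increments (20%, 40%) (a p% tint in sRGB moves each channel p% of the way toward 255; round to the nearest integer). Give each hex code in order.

#775F4D, #998779

20%: (85 + 34 = 119→119, 55 + 40 = 95→95, 32 + 44.6 = 76.6→77) → #775F4D
40%: (85 + 68 = 153→153, 55 + 80 = 135→135, 32 + 89.2 = 121.2→121) → #998779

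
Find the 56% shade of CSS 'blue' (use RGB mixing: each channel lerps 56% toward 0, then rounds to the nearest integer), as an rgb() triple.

CSS blue is rgb(0, 0, 255).
Per channel, c → c + 0.56(0 − c):
  R: 0 + 0.56×(0−0) = 0 + 0 = 0 → 0
  G: 0 + 0.56×(0−0) = 0 + 0 = 0 → 0
  B: 255 − 142.8 = 112.2 → 112

rgb(0, 0, 112)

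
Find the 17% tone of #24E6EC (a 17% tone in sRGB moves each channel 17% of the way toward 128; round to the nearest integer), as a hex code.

#34D5DA

#24E6EC is rgb(36, 230, 236).
Per channel, c → c + 0.17(128 − c):
  R: 36 + 15.64 = 51.64 → 52
  G: 230 − 17.34 = 212.66 → 213
  B: 236 − 18.36 = 217.64 → 218
rgb(52, 213, 218) = #34D5DA.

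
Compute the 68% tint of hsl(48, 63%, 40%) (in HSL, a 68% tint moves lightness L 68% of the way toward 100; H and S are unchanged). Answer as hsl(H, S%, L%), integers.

L moves 68% from 40 toward 100: 40 + 40.8 = 80.8 → 81.
H and S are unchanged.

hsl(48, 63%, 81%)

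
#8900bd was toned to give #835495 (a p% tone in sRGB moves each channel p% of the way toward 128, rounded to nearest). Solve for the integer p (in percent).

66%

#8900bd is rgb(137, 0, 189); #835495 is rgb(131, 84, 149).
On the G channel (widest range): 84 ≈ 0 + (p/100)(128 − 0), so p ≈ 100×(84 − 0)/(128 − 0) = 8400/128 = 65.62.
p = 66 reproduces all three channels after rounding.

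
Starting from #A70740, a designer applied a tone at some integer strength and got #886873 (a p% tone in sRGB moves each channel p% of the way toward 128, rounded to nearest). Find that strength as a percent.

#A70740 is rgb(167, 7, 64); #886873 is rgb(136, 104, 115).
On the G channel (widest range): 104 ≈ 7 + (p/100)(128 − 7), so p ≈ 100×(104 − 7)/(128 − 7) = 9700/121 = 80.17.
p = 80 reproduces all three channels after rounding.

80%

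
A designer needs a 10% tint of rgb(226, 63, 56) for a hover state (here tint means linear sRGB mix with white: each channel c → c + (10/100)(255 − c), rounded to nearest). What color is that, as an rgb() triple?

rgb(229, 82, 76)

Lerp each channel 10% toward 255:
  R: 226 + 0.1×(255−226) = 226 + 2.9 = 228.9 → 229
  G: 63 + 0.1×(255−63) = 63 + 19.2 = 82.2 → 82
  B: 56 + 0.1×(255−56) = 56 + 19.9 = 75.9 → 76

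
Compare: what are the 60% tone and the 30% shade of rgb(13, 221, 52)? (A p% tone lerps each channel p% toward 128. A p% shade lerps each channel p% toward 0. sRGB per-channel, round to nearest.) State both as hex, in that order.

60% tone:
  R: 13 + 0.6×(128−13) = 13 + 69 = 82 → 82
  G: 221 + 0.6×(128−221) = 221 − 55.8 = 165.2 → 165
  B: 52 + 45.6 = 97.6 → 98
  → #52a562
30% shade:
  R: 13 + 0.3×(0−13) = 13 − 3.9 = 9.1 → 9
  G: 221 − 66.3 = 154.7 → 155
  B: 52 − 15.6 = 36.4 → 36
  → #099b24

#52a562, #099b24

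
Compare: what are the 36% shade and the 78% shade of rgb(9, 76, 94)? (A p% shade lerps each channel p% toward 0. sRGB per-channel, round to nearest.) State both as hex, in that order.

36% shade:
  R: 9 + 0.36×(0−9) = 9 − 3.24 = 5.76 → 6
  G: 76 + 0.36×(0−76) = 76 − 27.36 = 48.64 → 49
  B: 94 + 0.36×(0−94) = 94 − 33.84 = 60.16 → 60
  → #06313C
78% shade:
  R: 9 − 7.02 = 1.98 → 2
  G: 76 − 59.28 = 16.72 → 17
  B: 94 − 73.32 = 20.68 → 21
  → #021115

#06313C, #021115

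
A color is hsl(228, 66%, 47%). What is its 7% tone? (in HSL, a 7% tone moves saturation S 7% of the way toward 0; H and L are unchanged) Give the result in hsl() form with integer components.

S moves 7% from 66 toward 0: 66 − 4.62 = 61.38 → 61.
H and L are unchanged.

hsl(228, 61%, 47%)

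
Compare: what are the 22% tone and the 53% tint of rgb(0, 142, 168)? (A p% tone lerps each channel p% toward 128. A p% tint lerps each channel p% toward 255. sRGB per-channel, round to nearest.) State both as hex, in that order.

22% tone:
  R: 0 + 28.16 = 28.16 → 28
  G: 142 − 3.08 = 138.92 → 139
  B: 168 − 8.8 = 159.2 → 159
  → #1c8b9f
53% tint:
  R: 0 + 0.53×(255−0) = 0 + 135.15 = 135.15 → 135
  G: 142 + 0.53×(255−142) = 142 + 59.89 = 201.89 → 202
  B: 168 + 0.53×(255−168) = 168 + 46.11 = 214.11 → 214
  → #87cad6

#1c8b9f, #87cad6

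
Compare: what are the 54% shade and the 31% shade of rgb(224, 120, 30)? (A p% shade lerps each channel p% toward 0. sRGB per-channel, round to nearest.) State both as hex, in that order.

#67370E, #9B5315

54% shade:
  R: 224 + 0.54×(0−224) = 224 − 120.96 = 103.04 → 103
  G: 120 + 0.54×(0−120) = 120 − 64.8 = 55.2 → 55
  B: 30 + 0.54×(0−30) = 30 − 16.2 = 13.8 → 14
  → #67370E
31% shade:
  R: 224 − 69.44 = 154.56 → 155
  G: 120 − 37.2 = 82.8 → 83
  B: 30 + 0.31×(0−30) = 30 − 9.3 = 20.7 → 21
  → #9B5315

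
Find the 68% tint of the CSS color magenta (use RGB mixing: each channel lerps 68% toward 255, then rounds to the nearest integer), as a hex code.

CSS magenta is rgb(255, 0, 255).
A 68% tint moves each channel 68% toward 255:
  R: 255 + 0.68×(255−255) = 255 + 0 = 255 → 255
  G: 0 + 0.68×(255−0) = 0 + 173.4 = 173.4 → 173
  B: 255 + 0 = 255 → 255
rgb(255, 173, 255) = #FFADFF.

#FFADFF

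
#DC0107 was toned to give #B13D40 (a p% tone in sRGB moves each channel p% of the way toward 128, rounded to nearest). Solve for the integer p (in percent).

#DC0107 is rgb(220, 1, 7); #B13D40 is rgb(177, 61, 64).
On the G channel (widest range): 61 ≈ 1 + (p/100)(128 − 1), so p ≈ 100×(61 − 1)/(128 − 1) = 6000/127 = 47.24.
p = 47 reproduces all three channels after rounding.

47%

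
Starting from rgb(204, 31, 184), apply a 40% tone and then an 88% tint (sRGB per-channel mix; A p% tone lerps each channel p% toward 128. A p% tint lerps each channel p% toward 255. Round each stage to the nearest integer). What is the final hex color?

#F5E9F4

Lerp each channel 40% toward 128:
  R: 204 + 0.4×(128−204) = 204 − 30.4 = 173.6 → 174
  G: 31 + 0.4×(128−31) = 31 + 38.8 = 69.8 → 70
  B: 184 + 0.4×(128−184) = 184 − 22.4 = 161.6 → 162
After the tone: rgb(174, 70, 162) = #AE46A2.
An 88% tint moves each channel 88% toward 255:
  R: 174 + 71.28 = 245.28 → 245
  G: 70 + 162.8 = 232.8 → 233
  B: 162 + 0.88×(255−162) = 162 + 81.84 = 243.84 → 244
rgb(245, 233, 244) = #F5E9F4.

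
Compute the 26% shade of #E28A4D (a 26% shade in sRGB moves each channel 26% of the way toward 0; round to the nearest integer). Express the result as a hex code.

#E28A4D is rgb(226, 138, 77).
Per channel, c → c + 0.26(0 − c):
  R: 226 − 58.76 = 167.24 → 167
  G: 138 + 0.26×(0−138) = 138 − 35.88 = 102.12 → 102
  B: 77 − 20.02 = 56.98 → 57
rgb(167, 102, 57) = #A76639.

#A76639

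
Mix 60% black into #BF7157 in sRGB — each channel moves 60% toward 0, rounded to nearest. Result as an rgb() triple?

#BF7157 is rgb(191, 113, 87).
Per channel, c → c + 0.6(0 − c):
  R: 191 + 0.6×(0−191) = 191 − 114.6 = 76.4 → 76
  G: 113 + 0.6×(0−113) = 113 − 67.8 = 45.2 → 45
  B: 87 + 0.6×(0−87) = 87 − 52.2 = 34.8 → 35

rgb(76, 45, 35)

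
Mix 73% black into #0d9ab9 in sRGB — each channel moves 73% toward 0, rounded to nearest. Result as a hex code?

#0d9ab9 is rgb(13, 154, 185).
Per channel, c → c + 0.73(0 − c):
  R: 13 + 0.73×(0−13) = 13 − 9.49 = 3.51 → 4
  G: 154 + 0.73×(0−154) = 154 − 112.42 = 41.58 → 42
  B: 185 − 135.05 = 49.95 → 50
rgb(4, 42, 50) = #042a32.

#042a32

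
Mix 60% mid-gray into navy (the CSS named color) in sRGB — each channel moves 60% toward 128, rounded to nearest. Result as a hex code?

#4D4D80

CSS navy is rgb(0, 0, 128).
A 60% tone moves each channel 60% toward 128:
  R: 0 + 0.6×(128−0) = 0 + 76.8 = 76.8 → 77
  G: 0 + 0.6×(128−0) = 0 + 76.8 = 76.8 → 77
  B: 128 + 0 = 128 → 128
rgb(77, 77, 128) = #4D4D80.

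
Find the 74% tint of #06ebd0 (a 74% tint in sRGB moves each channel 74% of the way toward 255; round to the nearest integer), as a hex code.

#06ebd0 is rgb(6, 235, 208).
Lerp each channel 74% toward 255:
  R: 6 + 0.74×(255−6) = 6 + 184.26 = 190.26 → 190
  G: 235 + 14.8 = 249.8 → 250
  B: 208 + 0.74×(255−208) = 208 + 34.78 = 242.78 → 243
rgb(190, 250, 243) = #befaf3.

#befaf3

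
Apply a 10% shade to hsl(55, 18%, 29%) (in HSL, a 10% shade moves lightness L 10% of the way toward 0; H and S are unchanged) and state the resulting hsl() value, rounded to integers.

L moves 10% from 29 toward 0: 29 − 2.9 = 26.1 → 26.
H and S are unchanged.

hsl(55, 18%, 26%)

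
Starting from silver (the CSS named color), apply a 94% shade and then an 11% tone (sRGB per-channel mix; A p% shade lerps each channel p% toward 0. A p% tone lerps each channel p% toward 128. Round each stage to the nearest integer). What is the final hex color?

#191919

CSS silver is rgb(192, 192, 192).
Per channel, c → c + 0.94(0 − c):
  R: 192 − 180.48 = 11.52 → 12
  G: 192 + 0.94×(0−192) = 192 − 180.48 = 11.52 → 12
  B: 192 + 0.94×(0−192) = 192 − 180.48 = 11.52 → 12
After the shade: rgb(12, 12, 12) = #0c0c0c.
An 11% tone moves each channel 11% toward 128:
  R: 12 + 0.11×(128−12) = 12 + 12.76 = 24.76 → 25
  G: 12 + 12.76 = 24.76 → 25
  B: 12 + 12.76 = 24.76 → 25
rgb(25, 25, 25) = #191919.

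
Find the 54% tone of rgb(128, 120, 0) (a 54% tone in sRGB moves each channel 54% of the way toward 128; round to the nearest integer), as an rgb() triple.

Per channel, c → c + 0.54(128 − c):
  R: 128 + 0 = 128 → 128
  G: 120 + 4.32 = 124.32 → 124
  B: 0 + 0.54×(128−0) = 0 + 69.12 = 69.12 → 69

rgb(128, 124, 69)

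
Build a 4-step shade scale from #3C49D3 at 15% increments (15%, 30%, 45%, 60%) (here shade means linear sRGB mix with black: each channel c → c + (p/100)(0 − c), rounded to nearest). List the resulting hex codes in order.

#333EB3, #2A3394, #212874, #181D54

#3C49D3 is rgb(60, 73, 211).
15%: (60 − 9 = 51→51, 73 − 10.95 = 62.05→62, 211 − 31.65 = 179.35→179) → #333EB3
30%: (60 − 18 = 42→42, 73 − 21.9 = 51.1→51, 211 − 63.3 = 147.7→148) → #2A3394
45%: (60 − 27 = 33→33, 73 − 32.85 = 40.15→40, 211 − 94.95 = 116.05→116) → #212874
60%: (60 − 36 = 24→24, 73 − 43.8 = 29.2→29, 211 − 126.6 = 84.4→84) → #181D54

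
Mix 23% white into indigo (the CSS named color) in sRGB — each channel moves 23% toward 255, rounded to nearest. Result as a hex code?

CSS indigo is rgb(75, 0, 130).
Lerp each channel 23% toward 255:
  R: 75 + 41.4 = 116.4 → 116
  G: 0 + 0.23×(255−0) = 0 + 58.65 = 58.65 → 59
  B: 130 + 28.75 = 158.75 → 159
rgb(116, 59, 159) = #743B9F.

#743B9F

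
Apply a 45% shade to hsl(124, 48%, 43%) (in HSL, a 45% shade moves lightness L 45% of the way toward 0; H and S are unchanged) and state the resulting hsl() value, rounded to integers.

L moves 45% from 43 toward 0: 43 − 19.35 = 23.65 → 24.
H and S are unchanged.

hsl(124, 48%, 24%)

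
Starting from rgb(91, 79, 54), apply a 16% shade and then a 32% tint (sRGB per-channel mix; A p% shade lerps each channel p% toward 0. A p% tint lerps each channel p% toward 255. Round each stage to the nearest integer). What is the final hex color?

Per channel, c → c + 0.16(0 − c):
  R: 91 − 14.56 = 76.44 → 76
  G: 79 − 12.64 = 66.36 → 66
  B: 54 − 8.64 = 45.36 → 45
After the shade: rgb(76, 66, 45) = #4C422D.
Lerp each channel 32% toward 255:
  R: 76 + 57.28 = 133.28 → 133
  G: 66 + 0.32×(255−66) = 66 + 60.48 = 126.48 → 126
  B: 45 + 0.32×(255−45) = 45 + 67.2 = 112.2 → 112
rgb(133, 126, 112) = #857E70.

#857E70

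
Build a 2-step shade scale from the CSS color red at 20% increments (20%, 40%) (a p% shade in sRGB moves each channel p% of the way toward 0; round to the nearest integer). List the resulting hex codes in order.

CSS red is rgb(255, 0, 0).
20%: (255 − 51 = 204→204, 0→0, 0→0) → #CC0000
40%: (255 − 102 = 153→153, 0→0, 0→0) → #990000

#CC0000, #990000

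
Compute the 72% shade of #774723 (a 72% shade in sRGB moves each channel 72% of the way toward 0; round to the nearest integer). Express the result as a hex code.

#774723 is rgb(119, 71, 35).
A 72% shade moves each channel 72% toward 0:
  R: 119 + 0.72×(0−119) = 119 − 85.68 = 33.32 → 33
  G: 71 − 51.12 = 19.88 → 20
  B: 35 + 0.72×(0−35) = 35 − 25.2 = 9.8 → 10
rgb(33, 20, 10) = #21140a.

#21140a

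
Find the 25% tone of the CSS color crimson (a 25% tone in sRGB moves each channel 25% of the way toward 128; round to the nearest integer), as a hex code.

#c52f4d

CSS crimson is rgb(220, 20, 60).
A 25% tone moves each channel 25% toward 128:
  R: 220 + 0.25×(128−220) = 220 − 23 = 197 → 197
  G: 20 + 0.25×(128−20) = 20 + 27 = 47 → 47
  B: 60 + 17 = 77 → 77
rgb(197, 47, 77) = #c52f4d.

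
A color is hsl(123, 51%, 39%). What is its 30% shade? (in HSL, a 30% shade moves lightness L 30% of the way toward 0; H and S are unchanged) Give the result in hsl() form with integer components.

L moves 30% from 39 toward 0: 39 − 11.7 = 27.3 → 27.
H and S are unchanged.

hsl(123, 51%, 27%)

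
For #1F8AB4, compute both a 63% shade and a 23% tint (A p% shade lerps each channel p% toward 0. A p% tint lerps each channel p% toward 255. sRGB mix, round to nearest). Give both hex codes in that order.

#0B3343, #53A5C5

#1F8AB4 is rgb(31, 138, 180).
63% shade:
  R: 31 + 0.63×(0−31) = 31 − 19.53 = 11.47 → 11
  G: 138 + 0.63×(0−138) = 138 − 86.94 = 51.06 → 51
  B: 180 − 113.4 = 66.6 → 67
  → #0B3343
23% tint:
  R: 31 + 0.23×(255−31) = 31 + 51.52 = 82.52 → 83
  G: 138 + 26.91 = 164.91 → 165
  B: 180 + 17.25 = 197.25 → 197
  → #53A5C5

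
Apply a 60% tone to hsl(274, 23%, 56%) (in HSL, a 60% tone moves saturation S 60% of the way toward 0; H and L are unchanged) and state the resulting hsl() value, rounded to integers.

S moves 60% from 23 toward 0: 23 − 13.8 = 9.2 → 9.
H and L are unchanged.

hsl(274, 9%, 56%)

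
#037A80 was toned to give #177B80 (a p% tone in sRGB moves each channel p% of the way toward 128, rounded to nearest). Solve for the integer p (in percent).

#037A80 is rgb(3, 122, 128); #177B80 is rgb(23, 123, 128).
On the R channel (widest range): 23 ≈ 3 + (p/100)(128 − 3), so p ≈ 100×(23 − 3)/(128 − 3) = 2000/125 = 16.00.
p = 16 reproduces all three channels after rounding.

16%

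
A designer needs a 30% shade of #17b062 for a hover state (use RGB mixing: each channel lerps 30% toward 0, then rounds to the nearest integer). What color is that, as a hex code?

#107b45

#17b062 is rgb(23, 176, 98).
A 30% shade moves each channel 30% toward 0:
  R: 23 − 6.9 = 16.1 → 16
  G: 176 + 0.3×(0−176) = 176 − 52.8 = 123.2 → 123
  B: 98 + 0.3×(0−98) = 98 − 29.4 = 68.6 → 69
rgb(16, 123, 69) = #107b45.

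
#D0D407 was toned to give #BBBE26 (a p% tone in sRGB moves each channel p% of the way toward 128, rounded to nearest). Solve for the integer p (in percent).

#D0D407 is rgb(208, 212, 7); #BBBE26 is rgb(187, 190, 38).
On the B channel (widest range): 38 ≈ 7 + (p/100)(128 − 7), so p ≈ 100×(38 − 7)/(128 − 7) = 3100/121 = 25.62.
p = 26 reproduces all three channels after rounding.

26%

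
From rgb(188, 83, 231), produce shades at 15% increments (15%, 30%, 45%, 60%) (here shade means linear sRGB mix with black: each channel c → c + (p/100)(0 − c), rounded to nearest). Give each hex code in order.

#A047C4, #843AA2, #672E7F, #4B215C

15%: (188 − 28.2 = 159.8→160, 83 − 12.45 = 70.55→71, 231 − 34.65 = 196.35→196) → #A047C4
30%: (188 − 56.4 = 131.6→132, 83 − 24.9 = 58.1→58, 231 − 69.3 = 161.7→162) → #843AA2
45%: (188 − 84.6 = 103.4→103, 83 − 37.35 = 45.65→46, 231 − 103.95 = 127.05→127) → #672E7F
60%: (188 − 112.8 = 75.2→75, 83 − 49.8 = 33.2→33, 231 − 138.6 = 92.4→92) → #4B215C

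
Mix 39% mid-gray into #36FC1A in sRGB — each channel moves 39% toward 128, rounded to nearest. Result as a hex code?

#36FC1A is rgb(54, 252, 26).
Lerp each channel 39% toward 128:
  R: 54 + 0.39×(128−54) = 54 + 28.86 = 82.86 → 83
  G: 252 − 48.36 = 203.64 → 204
  B: 26 + 39.78 = 65.78 → 66
rgb(83, 204, 66) = #53CC42.

#53CC42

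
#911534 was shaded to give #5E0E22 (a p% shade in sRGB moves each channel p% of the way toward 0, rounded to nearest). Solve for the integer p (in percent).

#911534 is rgb(145, 21, 52); #5E0E22 is rgb(94, 14, 34).
On the R channel (widest range): 94 ≈ 145 + (p/100)(0 − 145), so p ≈ 100×(94 − 145)/(0 − 145) = -5100/-145 = 35.17.
p = 35 reproduces all three channels after rounding.

35%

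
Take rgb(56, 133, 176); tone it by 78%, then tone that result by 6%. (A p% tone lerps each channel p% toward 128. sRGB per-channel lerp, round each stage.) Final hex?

#71818a

A 78% tone moves each channel 78% toward 128:
  R: 56 + 56.16 = 112.16 → 112
  G: 133 − 3.9 = 129.1 → 129
  B: 176 + 0.78×(128−176) = 176 − 37.44 = 138.56 → 139
After the tone: rgb(112, 129, 139) = #70818b.
Lerp each channel 6% toward 128:
  R: 112 + 0.96 = 112.96 → 113
  G: 129 − 0.06 = 128.94 → 129
  B: 139 + 0.06×(128−139) = 139 − 0.66 = 138.34 → 138
rgb(113, 129, 138) = #71818a.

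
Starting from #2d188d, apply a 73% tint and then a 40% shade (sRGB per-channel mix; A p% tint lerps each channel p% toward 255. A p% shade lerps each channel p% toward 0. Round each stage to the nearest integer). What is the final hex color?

#2d188d is rgb(45, 24, 141).
Lerp each channel 73% toward 255:
  R: 45 + 153.3 = 198.3 → 198
  G: 24 + 0.73×(255−24) = 24 + 168.63 = 192.63 → 193
  B: 141 + 0.73×(255−141) = 141 + 83.22 = 224.22 → 224
After the tint: rgb(198, 193, 224) = #c6c1e0.
Lerp each channel 40% toward 0:
  R: 198 + 0.4×(0−198) = 198 − 79.2 = 118.8 → 119
  G: 193 − 77.2 = 115.8 → 116
  B: 224 − 89.6 = 134.4 → 134
rgb(119, 116, 134) = #777486.

#777486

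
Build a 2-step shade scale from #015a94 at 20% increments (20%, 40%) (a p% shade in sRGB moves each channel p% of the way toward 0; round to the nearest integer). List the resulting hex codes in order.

#014876, #013659

#015a94 is rgb(1, 90, 148).
20%: (1→1, 90 − 18 = 72→72, 148 − 29.6 = 118.4→118) → #014876
40%: (1→1, 90 − 36 = 54→54, 148 − 59.2 = 88.8→89) → #013659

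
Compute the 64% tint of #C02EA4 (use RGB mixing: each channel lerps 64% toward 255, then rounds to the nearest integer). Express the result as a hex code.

#C02EA4 is rgb(192, 46, 164).
Lerp each channel 64% toward 255:
  R: 192 + 0.64×(255−192) = 192 + 40.32 = 232.32 → 232
  G: 46 + 133.76 = 179.76 → 180
  B: 164 + 0.64×(255−164) = 164 + 58.24 = 222.24 → 222
rgb(232, 180, 222) = #E8B4DE.

#E8B4DE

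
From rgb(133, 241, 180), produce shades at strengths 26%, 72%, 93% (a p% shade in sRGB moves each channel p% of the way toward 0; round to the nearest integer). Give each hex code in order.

26%: (133 − 34.58 = 98.42→98, 241 − 62.66 = 178.34→178, 180 − 46.8 = 133.2→133) → #62b285
72%: (133 − 95.76 = 37.24→37, 241 − 173.52 = 67.48→67, 180 − 129.6 = 50.4→50) → #254332
93%: (133 − 123.69 = 9.31→9, 241 − 224.13 = 16.87→17, 180 − 167.4 = 12.6→13) → #09110d

#62b285, #254332, #09110d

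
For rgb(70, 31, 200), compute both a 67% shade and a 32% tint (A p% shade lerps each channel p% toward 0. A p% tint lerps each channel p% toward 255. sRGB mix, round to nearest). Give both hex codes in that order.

67% shade:
  R: 70 + 0.67×(0−70) = 70 − 46.9 = 23.1 → 23
  G: 31 + 0.67×(0−31) = 31 − 20.77 = 10.23 → 10
  B: 200 + 0.67×(0−200) = 200 − 134 = 66 → 66
  → #170A42
32% tint:
  R: 70 + 0.32×(255−70) = 70 + 59.2 = 129.2 → 129
  G: 31 + 0.32×(255−31) = 31 + 71.68 = 102.68 → 103
  B: 200 + 0.32×(255−200) = 200 + 17.6 = 217.6 → 218
  → #8167DA

#170A42, #8167DA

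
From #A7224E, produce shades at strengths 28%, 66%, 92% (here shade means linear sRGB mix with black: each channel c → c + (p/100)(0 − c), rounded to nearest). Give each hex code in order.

#A7224E is rgb(167, 34, 78).
28%: (167 − 46.76 = 120.24→120, 34 − 9.52 = 24.48→24, 78 − 21.84 = 56.16→56) → #781838
66%: (167 − 110.22 = 56.78→57, 34 − 22.44 = 11.56→12, 78 − 51.48 = 26.52→27) → #390C1B
92%: (167 − 153.64 = 13.36→13, 34 − 31.28 = 2.72→3, 78 − 71.76 = 6.24→6) → #0D0306

#781838, #390C1B, #0D0306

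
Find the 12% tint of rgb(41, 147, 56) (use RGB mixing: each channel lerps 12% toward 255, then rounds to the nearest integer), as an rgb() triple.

A 12% tint moves each channel 12% toward 255:
  R: 41 + 0.12×(255−41) = 41 + 25.68 = 66.68 → 67
  G: 147 + 12.96 = 159.96 → 160
  B: 56 + 0.12×(255−56) = 56 + 23.88 = 79.88 → 80

rgb(67, 160, 80)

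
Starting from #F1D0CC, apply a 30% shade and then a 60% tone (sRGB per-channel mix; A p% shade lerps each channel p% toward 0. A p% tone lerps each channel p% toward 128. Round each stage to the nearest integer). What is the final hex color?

#F1D0CC is rgb(241, 208, 204).
Lerp each channel 30% toward 0:
  R: 241 + 0.3×(0−241) = 241 − 72.3 = 168.7 → 169
  G: 208 + 0.3×(0−208) = 208 − 62.4 = 145.6 → 146
  B: 204 − 61.2 = 142.8 → 143
After the shade: rgb(169, 146, 143) = #A9928F.
Lerp each channel 60% toward 128:
  R: 169 + 0.6×(128−169) = 169 − 24.6 = 144.4 → 144
  G: 146 + 0.6×(128−146) = 146 − 10.8 = 135.2 → 135
  B: 143 − 9 = 134 → 134
rgb(144, 135, 134) = #908786.

#908786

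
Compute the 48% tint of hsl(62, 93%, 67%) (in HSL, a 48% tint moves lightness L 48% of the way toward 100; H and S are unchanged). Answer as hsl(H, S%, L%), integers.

hsl(62, 93%, 83%)

L moves 48% from 67 toward 100: 67 + 15.84 = 82.84 → 83.
H and S are unchanged.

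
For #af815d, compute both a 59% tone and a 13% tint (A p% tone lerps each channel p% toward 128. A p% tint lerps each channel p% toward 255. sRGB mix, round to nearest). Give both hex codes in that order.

#938072, #b99172

#af815d is rgb(175, 129, 93).
59% tone:
  R: 175 + 0.59×(128−175) = 175 − 27.73 = 147.27 → 147
  G: 129 − 0.59 = 128.41 → 128
  B: 93 + 20.65 = 113.65 → 114
  → #938072
13% tint:
  R: 175 + 0.13×(255−175) = 175 + 10.4 = 185.4 → 185
  G: 129 + 0.13×(255−129) = 129 + 16.38 = 145.38 → 145
  B: 93 + 0.13×(255−93) = 93 + 21.06 = 114.06 → 114
  → #b99172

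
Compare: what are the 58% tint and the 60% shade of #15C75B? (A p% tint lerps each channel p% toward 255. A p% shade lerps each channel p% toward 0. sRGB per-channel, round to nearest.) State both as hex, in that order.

#9DE7BA, #085024

#15C75B is rgb(21, 199, 91).
58% tint:
  R: 21 + 0.58×(255−21) = 21 + 135.72 = 156.72 → 157
  G: 199 + 0.58×(255−199) = 199 + 32.48 = 231.48 → 231
  B: 91 + 0.58×(255−91) = 91 + 95.12 = 186.12 → 186
  → #9DE7BA
60% shade:
  R: 21 + 0.6×(0−21) = 21 − 12.6 = 8.4 → 8
  G: 199 − 119.4 = 79.6 → 80
  B: 91 + 0.6×(0−91) = 91 − 54.6 = 36.4 → 36
  → #085024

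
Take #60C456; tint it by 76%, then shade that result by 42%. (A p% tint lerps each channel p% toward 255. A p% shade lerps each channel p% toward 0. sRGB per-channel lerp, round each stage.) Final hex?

#60C456 is rgb(96, 196, 86).
Lerp each channel 76% toward 255:
  R: 96 + 0.76×(255−96) = 96 + 120.84 = 216.84 → 217
  G: 196 + 0.76×(255−196) = 196 + 44.84 = 240.84 → 241
  B: 86 + 0.76×(255−86) = 86 + 128.44 = 214.44 → 214
After the tint: rgb(217, 241, 214) = #D9F1D6.
Lerp each channel 42% toward 0:
  R: 217 − 91.14 = 125.86 → 126
  G: 241 − 101.22 = 139.78 → 140
  B: 214 − 89.88 = 124.12 → 124
rgb(126, 140, 124) = #7E8C7C.

#7E8C7C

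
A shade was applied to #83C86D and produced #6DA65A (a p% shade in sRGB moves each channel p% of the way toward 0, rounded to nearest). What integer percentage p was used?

17%

#83C86D is rgb(131, 200, 109); #6DA65A is rgb(109, 166, 90).
On the G channel (widest range): 166 ≈ 200 + (p/100)(0 − 200), so p ≈ 100×(166 − 200)/(0 − 200) = -3400/-200 = 17.00.
p = 17 reproduces all three channels after rounding.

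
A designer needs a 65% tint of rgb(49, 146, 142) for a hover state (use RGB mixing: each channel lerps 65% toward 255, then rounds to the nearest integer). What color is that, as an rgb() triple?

rgb(183, 217, 215)

Per channel, c → c + 0.65(255 − c):
  R: 49 + 0.65×(255−49) = 49 + 133.9 = 182.9 → 183
  G: 146 + 0.65×(255−146) = 146 + 70.85 = 216.85 → 217
  B: 142 + 0.65×(255−142) = 142 + 73.45 = 215.45 → 215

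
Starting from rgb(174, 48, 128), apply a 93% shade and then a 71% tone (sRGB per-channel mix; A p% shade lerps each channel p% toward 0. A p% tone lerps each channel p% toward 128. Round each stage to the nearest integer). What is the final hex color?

A 93% shade moves each channel 93% toward 0:
  R: 174 − 161.82 = 12.18 → 12
  G: 48 + 0.93×(0−48) = 48 − 44.64 = 3.36 → 3
  B: 128 − 119.04 = 8.96 → 9
After the shade: rgb(12, 3, 9) = #0c0309.
Lerp each channel 71% toward 128:
  R: 12 + 82.36 = 94.36 → 94
  G: 3 + 0.71×(128−3) = 3 + 88.75 = 91.75 → 92
  B: 9 + 84.49 = 93.49 → 93
rgb(94, 92, 93) = #5e5c5d.

#5e5c5d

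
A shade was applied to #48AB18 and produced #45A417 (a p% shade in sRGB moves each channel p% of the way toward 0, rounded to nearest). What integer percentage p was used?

#48AB18 is rgb(72, 171, 24); #45A417 is rgb(69, 164, 23).
On the G channel (widest range): 164 ≈ 171 + (p/100)(0 − 171), so p ≈ 100×(164 − 171)/(0 − 171) = -700/-171 = 4.09.
p = 4 reproduces all three channels after rounding.

4%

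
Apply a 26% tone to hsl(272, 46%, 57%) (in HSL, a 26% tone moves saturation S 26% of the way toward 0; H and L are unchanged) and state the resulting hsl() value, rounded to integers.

S moves 26% from 46 toward 0: 46 − 11.96 = 34.04 → 34.
H and L are unchanged.

hsl(272, 34%, 57%)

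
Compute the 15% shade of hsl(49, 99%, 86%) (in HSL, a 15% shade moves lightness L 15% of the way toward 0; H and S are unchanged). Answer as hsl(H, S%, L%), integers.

L moves 15% from 86 toward 0: 86 − 12.9 = 73.1 → 73.
H and S are unchanged.

hsl(49, 99%, 73%)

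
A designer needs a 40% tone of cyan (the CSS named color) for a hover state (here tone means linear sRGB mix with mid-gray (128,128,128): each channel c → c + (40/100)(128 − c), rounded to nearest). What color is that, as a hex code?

#33cccc

CSS cyan is rgb(0, 255, 255).
Per channel, c → c + 0.4(128 − c):
  R: 0 + 0.4×(128−0) = 0 + 51.2 = 51.2 → 51
  G: 255 + 0.4×(128−255) = 255 − 50.8 = 204.2 → 204
  B: 255 − 50.8 = 204.2 → 204
rgb(51, 204, 204) = #33cccc.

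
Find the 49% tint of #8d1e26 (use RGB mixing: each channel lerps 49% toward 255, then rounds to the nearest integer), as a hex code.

#8d1e26 is rgb(141, 30, 38).
Lerp each channel 49% toward 255:
  R: 141 + 0.49×(255−141) = 141 + 55.86 = 196.86 → 197
  G: 30 + 0.49×(255−30) = 30 + 110.25 = 140.25 → 140
  B: 38 + 106.33 = 144.33 → 144
rgb(197, 140, 144) = #c58c90.

#c58c90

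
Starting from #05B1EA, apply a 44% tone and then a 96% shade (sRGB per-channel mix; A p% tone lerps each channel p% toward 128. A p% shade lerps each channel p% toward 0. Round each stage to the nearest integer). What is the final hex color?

#020607

#05B1EA is rgb(5, 177, 234).
Lerp each channel 44% toward 128:
  R: 5 + 0.44×(128−5) = 5 + 54.12 = 59.12 → 59
  G: 177 + 0.44×(128−177) = 177 − 21.56 = 155.44 → 155
  B: 234 + 0.44×(128−234) = 234 − 46.64 = 187.36 → 187
After the tone: rgb(59, 155, 187) = #3B9BBB.
A 96% shade moves each channel 96% toward 0:
  R: 59 + 0.96×(0−59) = 59 − 56.64 = 2.36 → 2
  G: 155 + 0.96×(0−155) = 155 − 148.8 = 6.2 → 6
  B: 187 + 0.96×(0−187) = 187 − 179.52 = 7.48 → 7
rgb(2, 6, 7) = #020607.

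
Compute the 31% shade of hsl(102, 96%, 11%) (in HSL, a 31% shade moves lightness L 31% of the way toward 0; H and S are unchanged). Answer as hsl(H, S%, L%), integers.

L moves 31% from 11 toward 0: 11 − 3.41 = 7.59 → 8.
H and S are unchanged.

hsl(102, 96%, 8%)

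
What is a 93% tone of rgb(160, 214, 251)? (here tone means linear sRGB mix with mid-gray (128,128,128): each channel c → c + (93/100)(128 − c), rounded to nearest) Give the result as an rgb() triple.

rgb(130, 134, 137)

Lerp each channel 93% toward 128:
  R: 160 − 29.76 = 130.24 → 130
  G: 214 + 0.93×(128−214) = 214 − 79.98 = 134.02 → 134
  B: 251 − 114.39 = 136.61 → 137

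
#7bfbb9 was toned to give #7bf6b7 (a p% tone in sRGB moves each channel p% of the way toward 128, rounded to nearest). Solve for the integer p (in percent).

#7bfbb9 is rgb(123, 251, 185); #7bf6b7 is rgb(123, 246, 183).
On the G channel (widest range): 246 ≈ 251 + (p/100)(128 − 251), so p ≈ 100×(246 − 251)/(128 − 251) = -500/-123 = 4.07.
p = 4 reproduces all three channels after rounding.

4%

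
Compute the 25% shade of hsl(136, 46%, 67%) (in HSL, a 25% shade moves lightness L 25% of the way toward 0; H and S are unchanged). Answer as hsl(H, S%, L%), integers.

L moves 25% from 67 toward 0: 67 − 16.75 = 50.25 → 50.
H and S are unchanged.

hsl(136, 46%, 50%)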